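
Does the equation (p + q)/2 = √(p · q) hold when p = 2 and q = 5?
Substituting p = 2, q = 5:

LHS = (2 + 5)/2 = 7/2
RHS = √(2 · 5) = √(10) ≈ 3.162

LHS ≠ RHS, so the equation does not hold at this point.

Answer: Fails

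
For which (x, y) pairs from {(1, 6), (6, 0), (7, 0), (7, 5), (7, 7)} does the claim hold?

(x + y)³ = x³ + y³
(6, 0), (7, 0)

Testing each pair:
(1, 6): LHS = 343, RHS = 217 → fails
(6, 0): LHS = 216, RHS = 216 → holds
(7, 0): LHS = 343, RHS = 343 → holds
(7, 5): LHS = 1728, RHS = 468 → fails
(7, 7): LHS = 2744, RHS = 686 → fails

2 of 5 pairs satisfy the claim.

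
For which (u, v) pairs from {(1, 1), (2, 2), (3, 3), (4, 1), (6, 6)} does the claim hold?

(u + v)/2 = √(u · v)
Testing each pair:
(1, 1): LHS = 1, RHS = 1 → holds
(2, 2): LHS = 2, RHS = 2 → holds
(3, 3): LHS = 3, RHS = 3 → holds
(4, 1): LHS = 5/2, RHS = 2 → fails
(6, 6): LHS = 6, RHS = 6 → holds

4 of 5 pairs satisfy the claim.

Answer: (1, 1), (2, 2), (3, 3), (6, 6)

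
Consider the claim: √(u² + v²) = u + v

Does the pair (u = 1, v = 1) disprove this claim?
Yes

Substituting u = 1, v = 1:
LHS = √(1² + 1²) = √(2) ≈ 1.414
RHS = 1 + 1 = 2

Since LHS ≠ RHS, this pair disproves the claim.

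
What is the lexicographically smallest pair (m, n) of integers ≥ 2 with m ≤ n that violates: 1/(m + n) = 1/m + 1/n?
Substituting (2, 2) into the claim:
LHS = 1/(2 + 2) = 1/4
RHS = 1/2 + 1/2 = 1

Since LHS ≠ RHS, this pair disproves the claim, and no lexicographically smaller pair (m ≤ n, integers ≥ 2) does.

For instance (3, 3) is also a counterexample (LHS = 1/6, RHS = 2/3), but it's lexicographically larger.

Answer: (m, n) = (2, 2)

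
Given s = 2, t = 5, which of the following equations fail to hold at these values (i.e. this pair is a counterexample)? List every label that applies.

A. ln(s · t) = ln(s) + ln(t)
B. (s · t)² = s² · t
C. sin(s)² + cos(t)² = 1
Evaluating each claim at the given values:
A. LHS = ln(10) ≈ 2.303, RHS = ln(2) + ln(5) ≈ 2.303 → holds here (LHS = RHS)
B. LHS = 100, RHS = 20 → fails here (LHS ≠ RHS)
C. LHS = cos(5)² + sin(2)² ≈ 0.9073, RHS = 1 → fails here (LHS ≠ RHS)

Answer: B, C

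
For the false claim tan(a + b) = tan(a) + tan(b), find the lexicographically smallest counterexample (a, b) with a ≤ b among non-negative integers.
At (0, 1): both sides equal tan(1) ≈ 1.557, so it holds there.

Substituting (1, 1) into the claim:
LHS = tan(1 + 1) = tan(2) ≈ -2.185
RHS = tan(1) + tan(1) = 2·tan(1) ≈ 3.115

Since LHS ≠ RHS, this pair disproves the claim, and no lexicographically smaller pair (a ≤ b, non-negative integers) does.

For instance (1, 4) is also a counterexample (LHS = tan(5) ≈ -3.381, RHS = tan(4) + tan(1) ≈ 2.715), but it's lexicographically larger.

Answer: (a, b) = (1, 1)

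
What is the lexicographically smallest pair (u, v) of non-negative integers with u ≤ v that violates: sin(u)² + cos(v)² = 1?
(u, v) = (0, 1)

At (0, 0): both sides equal 1, so it holds there.

Substituting (0, 1) into the claim:
LHS = sin(0)² + cos(1)² = cos(1)² ≈ 0.2919
RHS = 1

Since LHS ≠ RHS, this pair disproves the claim, and no lexicographically smaller pair (u ≤ v, non-negative integers) does.

For instance (0, 2) is also a counterexample (LHS = cos(2)² ≈ 0.1732, RHS = 1), but it's lexicographically larger.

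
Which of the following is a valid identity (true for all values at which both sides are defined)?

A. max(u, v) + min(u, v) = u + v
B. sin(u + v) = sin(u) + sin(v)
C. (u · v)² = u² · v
A

A: holds — e.g. at (5, 5), both sides equal 10.
B: fails at (1, 1) — LHS = sin(2) ≈ 0.9093, RHS = 2·sin(1) ≈ 1.683.
C: fails at (4, 4) — LHS = 256, RHS = 64.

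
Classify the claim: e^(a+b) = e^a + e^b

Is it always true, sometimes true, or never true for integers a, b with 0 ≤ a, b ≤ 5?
Never true

The claim fails for every pair in the range. For instance at (a, b) = (5, 0): LHS = e^5 ≈ 148.4, RHS = 1 + e^5 ≈ 149.4.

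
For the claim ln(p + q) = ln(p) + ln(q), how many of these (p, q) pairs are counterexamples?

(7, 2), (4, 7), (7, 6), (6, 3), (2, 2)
Testing each pair:
(7, 2): LHS = ln(9) ≈ 2.197, RHS = ln(2) + ln(7) ≈ 2.639 → counterexample
(4, 7): LHS = ln(11) ≈ 2.398, RHS = ln(4) + ln(7) ≈ 3.332 → counterexample
(7, 6): LHS = ln(13) ≈ 2.565, RHS = ln(6) + ln(7) ≈ 3.738 → counterexample
(6, 3): LHS = ln(9) ≈ 2.197, RHS = ln(3) + ln(6) ≈ 2.89 → counterexample
(2, 2): LHS = ln(4) ≈ 1.386, RHS = 2·ln(2) ≈ 1.386 → satisfies claim

That makes 4 counterexamples.

Answer: 4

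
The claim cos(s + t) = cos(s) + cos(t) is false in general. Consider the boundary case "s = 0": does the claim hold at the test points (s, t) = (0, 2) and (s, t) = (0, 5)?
At (0, 2): LHS = cos(2) ≈ -0.4161 ≠ RHS = cos(2) + 1 ≈ 0.5839
At (0, 5): LHS = cos(5) ≈ 0.2837 ≠ RHS = cos(5) + 1 ≈ 1.284

Answer: No, fails at both test points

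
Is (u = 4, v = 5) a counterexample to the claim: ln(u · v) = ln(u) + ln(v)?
No

Substituting u = 4, v = 5:
LHS = ln(4 · 5) = ln(20) ≈ 2.996
RHS = ln(4) + ln(5) ≈ 2.996

The sides agree, so this pair does not disprove the claim.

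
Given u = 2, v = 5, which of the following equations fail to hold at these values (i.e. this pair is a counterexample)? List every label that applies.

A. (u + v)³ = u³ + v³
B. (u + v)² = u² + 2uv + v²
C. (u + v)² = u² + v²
A, C

Evaluating each claim at the given values:
A. LHS = 343, RHS = 133 → fails here (LHS ≠ RHS)
B. LHS = 49, RHS = 49 → holds here (LHS = RHS)
C. LHS = 49, RHS = 29 → fails here (LHS ≠ RHS)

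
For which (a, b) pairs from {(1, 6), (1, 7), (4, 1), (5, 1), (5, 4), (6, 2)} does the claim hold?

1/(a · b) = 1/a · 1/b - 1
None

Testing each pair:
(1, 6): LHS = 1/6, RHS = -5/6 → fails
(1, 7): LHS = 1/7, RHS = -6/7 → fails
(4, 1): LHS = 1/4, RHS = -3/4 → fails
(5, 1): LHS = 1/5, RHS = -4/5 → fails
(5, 4): LHS = 1/20, RHS = -19/20 → fails
(6, 2): LHS = 1/12, RHS = -11/12 → fails

No pair satisfies the claim.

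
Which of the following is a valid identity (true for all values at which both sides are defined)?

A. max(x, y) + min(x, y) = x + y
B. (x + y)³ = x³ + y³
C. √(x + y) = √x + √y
A: holds — e.g. at (1, 4), both sides equal 5.
B: fails at (4, 6) — LHS = 1000, RHS = 280.
C: fails at (2, 7) — LHS = 3, RHS = √(2) + √(7) ≈ 4.06.

Answer: A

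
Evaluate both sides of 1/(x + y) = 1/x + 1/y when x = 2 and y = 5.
LHS = 1/(2 + 5) = 1/7
RHS = 1/2 + 1/5 = 7/10

LHS ≠ RHS, so the equation does not hold here.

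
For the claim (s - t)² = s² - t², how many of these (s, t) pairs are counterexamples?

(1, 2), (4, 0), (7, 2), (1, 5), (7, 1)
Testing each pair:
(1, 2): LHS = 1, RHS = -3 → counterexample
(4, 0): LHS = 16, RHS = 16 → satisfies claim
(7, 2): LHS = 25, RHS = 45 → counterexample
(1, 5): LHS = 16, RHS = -24 → counterexample
(7, 1): LHS = 36, RHS = 48 → counterexample

That makes 4 counterexamples.

Answer: 4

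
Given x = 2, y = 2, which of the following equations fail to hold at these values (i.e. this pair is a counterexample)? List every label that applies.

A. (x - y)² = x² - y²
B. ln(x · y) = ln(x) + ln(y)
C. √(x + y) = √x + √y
C

Evaluating each claim at the given values:
A. LHS = 0, RHS = 0 → holds here (LHS = RHS)
B. LHS = ln(4) ≈ 1.386, RHS = 2·ln(2) ≈ 1.386 → holds here (LHS = RHS)
C. LHS = 2, RHS = 2·√(2) ≈ 2.828 → fails here (LHS ≠ RHS)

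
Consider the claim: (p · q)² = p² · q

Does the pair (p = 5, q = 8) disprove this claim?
Substituting p = 5, q = 8:
LHS = (5 · 8)² = 1600
RHS = 5² · 8 = 200

Since LHS ≠ RHS, this pair disproves the claim.

Answer: Yes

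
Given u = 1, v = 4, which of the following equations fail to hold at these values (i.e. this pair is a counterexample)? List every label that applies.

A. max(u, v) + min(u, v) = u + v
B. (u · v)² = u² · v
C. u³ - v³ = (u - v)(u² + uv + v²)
B

Evaluating each claim at the given values:
A. LHS = 5, RHS = 5 → holds here (LHS = RHS)
B. LHS = 16, RHS = 4 → fails here (LHS ≠ RHS)
C. LHS = -63, RHS = -63 → holds here (LHS = RHS)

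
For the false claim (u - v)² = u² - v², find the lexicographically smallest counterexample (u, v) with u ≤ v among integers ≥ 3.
(u, v) = (3, 4)

At (3, 3): both sides equal 0, so it holds there.

Substituting (3, 4) into the claim:
LHS = (3 - 4)² = 1
RHS = 3² - 4² = -7

Since LHS ≠ RHS, this pair disproves the claim, and no lexicographically smaller pair (u ≤ v, integers ≥ 3) does.

For instance (8, 10) is also a counterexample (LHS = 4, RHS = -36), but it's lexicographically larger.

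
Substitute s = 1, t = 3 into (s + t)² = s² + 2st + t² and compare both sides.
LHS = (1 + 3)² = 16
RHS = 1² + 2·1·3 + 3² = 16

LHS = RHS: the two sides agree.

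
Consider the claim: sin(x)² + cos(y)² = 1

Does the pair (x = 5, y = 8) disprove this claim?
Substituting x = 5, y = 8:
LHS = sin(5)² + cos(8)² ≈ 0.9407
RHS = 1

Since LHS ≠ RHS, this pair disproves the claim.

Answer: Yes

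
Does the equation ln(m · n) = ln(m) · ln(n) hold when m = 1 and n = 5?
Substituting m = 1, n = 5:

LHS = ln(1 · 5) = ln(5) ≈ 1.609
RHS = ln(1) · ln(5) = 0

LHS ≠ RHS, so the equation does not hold at this point.

Answer: Fails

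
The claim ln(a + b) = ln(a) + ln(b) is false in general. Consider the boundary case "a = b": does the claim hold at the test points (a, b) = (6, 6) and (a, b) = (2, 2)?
Only at (2, 2)

At (6, 6): LHS = ln(12) ≈ 2.485 ≠ RHS = 2·ln(6) ≈ 3.584
At (2, 2): LHS = ln(4) ≈ 1.386, RHS = 2·ln(2) ≈ 1.386 → equal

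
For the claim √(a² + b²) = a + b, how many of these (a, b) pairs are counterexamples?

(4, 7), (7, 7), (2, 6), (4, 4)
Testing each pair:
(4, 7): LHS = √(65) ≈ 8.062, RHS = 11 → counterexample
(7, 7): LHS = 7·√(2) ≈ 9.899, RHS = 14 → counterexample
(2, 6): LHS = 2·√(10) ≈ 6.325, RHS = 8 → counterexample
(4, 4): LHS = 4·√(2) ≈ 5.657, RHS = 8 → counterexample

That makes 4 counterexamples.

Answer: 4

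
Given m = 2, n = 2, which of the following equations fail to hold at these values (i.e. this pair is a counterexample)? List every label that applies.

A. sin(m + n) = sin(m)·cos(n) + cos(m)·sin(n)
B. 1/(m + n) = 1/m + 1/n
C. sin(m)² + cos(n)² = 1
B

Evaluating each claim at the given values:
A. LHS = sin(4) ≈ -0.7568, RHS = 2·sin(2)·cos(2) ≈ -0.7568 → holds here (LHS = RHS)
B. LHS = 1/4, RHS = 1 → fails here (LHS ≠ RHS)
C. LHS = cos(2)² + sin(2)² = 1, RHS = 1 → holds here (LHS = RHS)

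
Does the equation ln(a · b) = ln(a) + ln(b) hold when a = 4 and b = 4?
Holds

Substituting a = 4, b = 4:

LHS = ln(4 · 4) = ln(16) ≈ 2.773
RHS = ln(4) + ln(4) = 2·ln(4) ≈ 2.773

LHS = RHS, so the equation holds at this point.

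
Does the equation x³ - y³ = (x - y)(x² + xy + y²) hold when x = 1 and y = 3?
Substituting x = 1, y = 3:

LHS = 1³ - 3³ = -26
RHS = (1 - 3)(1² + 1·3 + 3²) = -26

LHS = RHS, so the equation holds at this point.

Answer: Holds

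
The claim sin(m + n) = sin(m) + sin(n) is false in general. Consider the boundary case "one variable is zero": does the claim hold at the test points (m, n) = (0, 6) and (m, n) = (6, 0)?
Yes, holds at both test points

At (0, 6): LHS = sin(6) ≈ -0.2794, RHS = sin(6) ≈ -0.2794 → equal
At (6, 0): LHS = sin(6) ≈ -0.2794, RHS = sin(6) ≈ -0.2794 → equal

So the claim does hold at both of these boundary points, even though it is not an identity.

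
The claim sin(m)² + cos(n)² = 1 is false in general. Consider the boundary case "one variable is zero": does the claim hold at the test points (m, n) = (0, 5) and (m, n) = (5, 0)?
At (0, 5): LHS = cos(5)² ≈ 0.08046 ≠ RHS = 1
At (5, 0): LHS = sin(5)² + 1 ≈ 1.92 ≠ RHS = 1

Answer: No, fails at both test points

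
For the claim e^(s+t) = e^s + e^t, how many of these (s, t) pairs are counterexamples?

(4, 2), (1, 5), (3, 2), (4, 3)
Testing each pair:
(4, 2): LHS = e^6 ≈ 403.4, RHS = e^2 + e^4 ≈ 61.99 → counterexample
(1, 5): LHS = e^6 ≈ 403.4, RHS = e + e^5 ≈ 151.1 → counterexample
(3, 2): LHS = e^5 ≈ 148.4, RHS = e^2 + e^3 ≈ 27.47 → counterexample
(4, 3): LHS = e^7 ≈ 1097, RHS = e^3 + e^4 ≈ 74.68 → counterexample

That makes 4 counterexamples.

Answer: 4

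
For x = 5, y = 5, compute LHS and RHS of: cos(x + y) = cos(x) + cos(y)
LHS = cos(5 + 5) = cos(10) ≈ -0.8391
RHS = cos(5) + cos(5) = 2·cos(5) ≈ 0.5673

LHS ≠ RHS (they differ by about 1.406), so the equation does not hold here.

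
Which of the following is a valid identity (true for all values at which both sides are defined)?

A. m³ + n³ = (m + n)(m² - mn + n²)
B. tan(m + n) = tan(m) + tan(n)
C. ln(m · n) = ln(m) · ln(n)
A

A: holds — e.g. at (4, 4), both sides equal 128.
B: fails at (2, 7) — LHS = tan(9) ≈ -0.4523, RHS = tan(2) + tan(7) ≈ -1.314.
C: fails at (2, 5) — LHS = ln(10) ≈ 2.303, RHS = ln(2)·ln(5) ≈ 1.116.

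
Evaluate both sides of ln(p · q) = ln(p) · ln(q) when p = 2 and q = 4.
LHS = ln(2 · 4) = ln(8) ≈ 2.079
RHS = ln(2) · ln(4) ≈ 0.9609

LHS ≠ RHS (they differ by about 1.119), so the equation does not hold here.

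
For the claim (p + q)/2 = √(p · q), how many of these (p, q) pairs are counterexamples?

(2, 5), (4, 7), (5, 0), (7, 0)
4

Testing each pair:
(2, 5): LHS = 7/2, RHS = √(10) ≈ 3.162 → counterexample
(4, 7): LHS = 11/2, RHS = 2·√(7) ≈ 5.292 → counterexample
(5, 0): LHS = 5/2, RHS = 0 → counterexample
(7, 0): LHS = 7/2, RHS = 0 → counterexample

That makes 4 counterexamples.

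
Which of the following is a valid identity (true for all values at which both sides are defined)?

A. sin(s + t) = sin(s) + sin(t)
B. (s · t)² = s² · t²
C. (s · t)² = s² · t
B

A: fails at (5, 8) — LHS = sin(13) ≈ 0.4202, RHS = sin(5) + sin(8) ≈ 0.03043.
B: holds — e.g. at (5, 5), both sides equal 625.
C: fails at (3, 3) — LHS = 81, RHS = 27.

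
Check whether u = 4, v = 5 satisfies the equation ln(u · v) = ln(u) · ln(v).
Substituting u = 4, v = 5:

LHS = ln(4 · 5) = ln(20) ≈ 2.996
RHS = ln(4) · ln(5) ≈ 2.231

LHS ≠ RHS, so the equation does not hold at this point.

Answer: Fails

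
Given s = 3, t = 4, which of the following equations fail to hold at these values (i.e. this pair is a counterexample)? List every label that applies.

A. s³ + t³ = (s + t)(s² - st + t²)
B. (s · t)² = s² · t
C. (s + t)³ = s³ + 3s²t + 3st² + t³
B

Evaluating each claim at the given values:
A. LHS = 91, RHS = 91 → holds here (LHS = RHS)
B. LHS = 144, RHS = 36 → fails here (LHS ≠ RHS)
C. LHS = 343, RHS = 343 → holds here (LHS = RHS)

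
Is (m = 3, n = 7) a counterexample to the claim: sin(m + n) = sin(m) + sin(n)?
Substituting m = 3, n = 7:
LHS = sin(3 + 7) = sin(10) ≈ -0.544
RHS = sin(3) + sin(7) ≈ 0.7981

Since LHS ≠ RHS, this pair disproves the claim.

Answer: Yes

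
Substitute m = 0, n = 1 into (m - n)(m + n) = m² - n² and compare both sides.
LHS = (0 - 1)(0 + 1) = -1
RHS = 0² - 1² = -1

LHS = RHS: the two sides agree.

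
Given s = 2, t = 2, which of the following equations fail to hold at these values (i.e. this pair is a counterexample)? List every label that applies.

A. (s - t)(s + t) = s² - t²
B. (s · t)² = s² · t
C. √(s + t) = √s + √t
B, C

Evaluating each claim at the given values:
A. LHS = 0, RHS = 0 → holds here (LHS = RHS)
B. LHS = 16, RHS = 8 → fails here (LHS ≠ RHS)
C. LHS = 2, RHS = 2·√(2) ≈ 2.828 → fails here (LHS ≠ RHS)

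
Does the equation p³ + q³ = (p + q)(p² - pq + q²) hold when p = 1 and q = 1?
Holds

Substituting p = 1, q = 1:

LHS = 1³ + 1³ = 2
RHS = (1 + 1)(1² - 1·1 + 1²) = 2

LHS = RHS, so the equation holds at this point.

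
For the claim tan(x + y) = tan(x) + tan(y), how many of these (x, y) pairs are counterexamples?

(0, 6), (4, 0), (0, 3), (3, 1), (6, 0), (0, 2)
Testing each pair:
(0, 6): LHS = tan(6) ≈ -0.291, RHS = tan(6) ≈ -0.291 → satisfies claim
(4, 0): LHS = tan(4) ≈ 1.158, RHS = tan(4) ≈ 1.158 → satisfies claim
(0, 3): LHS = tan(3) ≈ -0.1425, RHS = tan(3) ≈ -0.1425 → satisfies claim
(3, 1): LHS = tan(4) ≈ 1.158, RHS = tan(3) + tan(1) ≈ 1.415 → counterexample
(6, 0): LHS = tan(6) ≈ -0.291, RHS = tan(6) ≈ -0.291 → satisfies claim
(0, 2): LHS = tan(2) ≈ -2.185, RHS = tan(2) ≈ -2.185 → satisfies claim

That makes 1 counterexample.

Answer: 1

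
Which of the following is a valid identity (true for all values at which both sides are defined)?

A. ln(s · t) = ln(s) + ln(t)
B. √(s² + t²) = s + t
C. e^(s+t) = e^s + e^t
A: holds — e.g. at (4, 4), both sides equal ln(16) ≈ 2.773.
B: fails at (2, 7) — LHS = √(53) ≈ 7.28, RHS = 9.
C: fails at (1, 3) — LHS = e^4 ≈ 54.6, RHS = e + e^3 ≈ 22.8.

Answer: A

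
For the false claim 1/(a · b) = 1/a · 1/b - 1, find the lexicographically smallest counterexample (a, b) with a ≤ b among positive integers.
(a, b) = (1, 1)

Substituting (1, 1) into the claim:
LHS = 1/(1 · 1) = 1
RHS = 1/1 · 1/1 - 1 = 0

Since LHS ≠ RHS, this pair disproves the claim, and no lexicographically smaller pair (a ≤ b, positive integers) does.

For instance (3, 3) is also a counterexample (LHS = 1/9, RHS = -8/9), but it's lexicographically larger.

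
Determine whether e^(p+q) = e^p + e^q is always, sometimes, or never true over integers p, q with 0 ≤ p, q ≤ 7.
Never true

The claim fails for every pair in the range. For instance at (p, q) = (6, 4): LHS = e^10 ≈ 22026.5, RHS = e^4 + e^6 ≈ 458.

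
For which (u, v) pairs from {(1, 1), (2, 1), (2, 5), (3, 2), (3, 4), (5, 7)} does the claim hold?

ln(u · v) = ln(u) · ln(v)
(1, 1)

Testing each pair:
(1, 1): LHS = 0, RHS = 0 → holds
(2, 1): LHS = ln(2) ≈ 0.6931, RHS = 0 → fails
(2, 5): LHS = ln(10) ≈ 2.303, RHS = ln(2)·ln(5) ≈ 1.116 → fails
(3, 2): LHS = ln(6) ≈ 1.792, RHS = ln(2)·ln(3) ≈ 0.7615 → fails
(3, 4): LHS = ln(12) ≈ 2.485, RHS = ln(3)·ln(4) ≈ 1.523 → fails
(5, 7): LHS = ln(35) ≈ 3.555, RHS = ln(5)·ln(7) ≈ 3.132 → fails

1 of 6 pairs satisfies the claim.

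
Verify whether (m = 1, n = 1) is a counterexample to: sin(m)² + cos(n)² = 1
Substituting m = 1, n = 1:
LHS = sin(1)² + cos(1)² = 1
RHS = 1

The sides agree, so this pair does not disprove the claim.

Answer: No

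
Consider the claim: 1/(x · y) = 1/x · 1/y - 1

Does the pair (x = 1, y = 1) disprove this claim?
Substituting x = 1, y = 1:
LHS = 1/(1 · 1) = 1
RHS = 1/1 · 1/1 - 1 = 0

Since LHS ≠ RHS, this pair disproves the claim.

Answer: Yes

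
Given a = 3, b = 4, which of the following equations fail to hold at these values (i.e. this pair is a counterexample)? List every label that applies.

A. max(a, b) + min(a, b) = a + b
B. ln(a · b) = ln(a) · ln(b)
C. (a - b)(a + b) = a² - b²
B

Evaluating each claim at the given values:
A. LHS = 7, RHS = 7 → holds here (LHS = RHS)
B. LHS = ln(12) ≈ 2.485, RHS = ln(3)·ln(4) ≈ 1.523 → fails here (LHS ≠ RHS)
C. LHS = -7, RHS = -7 → holds here (LHS = RHS)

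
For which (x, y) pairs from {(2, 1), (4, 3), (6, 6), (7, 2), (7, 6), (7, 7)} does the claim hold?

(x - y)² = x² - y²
(6, 6), (7, 7)

Testing each pair:
(2, 1): LHS = 1, RHS = 3 → fails
(4, 3): LHS = 1, RHS = 7 → fails
(6, 6): LHS = 0, RHS = 0 → holds
(7, 2): LHS = 25, RHS = 45 → fails
(7, 6): LHS = 1, RHS = 13 → fails
(7, 7): LHS = 0, RHS = 0 → holds

2 of 6 pairs satisfy the claim.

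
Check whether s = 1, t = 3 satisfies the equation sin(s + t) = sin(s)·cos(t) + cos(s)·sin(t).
Substituting s = 1, t = 3:

LHS = sin(1 + 3) = sin(4) ≈ -0.7568
RHS = sin(1)·cos(3) + cos(1)·sin(3) = sin(1)·cos(3) + sin(3)·cos(1) ≈ -0.7568

LHS = RHS, so the equation holds at this point.

Answer: Holds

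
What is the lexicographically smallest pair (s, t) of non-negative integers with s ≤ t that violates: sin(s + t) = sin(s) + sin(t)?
Substituting (1, 1) into the claim:
LHS = sin(1 + 1) = sin(2) ≈ 0.9093
RHS = sin(1) + sin(1) = 2·sin(1) ≈ 1.683

Since LHS ≠ RHS, this pair disproves the claim, and no lexicographically smaller pair (s ≤ t, non-negative integers) does.

For instance (2, 6) is also a counterexample (LHS = sin(8) ≈ 0.9894, RHS = sin(6) + sin(2) ≈ 0.6299), but it's lexicographically larger.

Answer: (s, t) = (1, 1)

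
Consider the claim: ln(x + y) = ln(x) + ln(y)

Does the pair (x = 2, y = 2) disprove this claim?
No

Substituting x = 2, y = 2:
LHS = ln(2 + 2) = ln(4) ≈ 1.386
RHS = ln(2) + ln(2) = 2·ln(2) ≈ 1.386

The sides agree, so this pair does not disprove the claim.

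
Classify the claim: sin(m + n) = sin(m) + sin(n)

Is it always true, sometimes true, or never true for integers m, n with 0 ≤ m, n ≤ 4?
Sometimes true

It holds at (m, n) = (4, 0) (both sides equal sin(4) ≈ -0.7568), but fails at (m, n) = (2, 3) (LHS = sin(5) ≈ -0.9589, RHS = sin(3) + sin(2) ≈ 1.05).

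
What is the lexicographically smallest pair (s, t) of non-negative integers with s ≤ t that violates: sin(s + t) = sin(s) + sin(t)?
(s, t) = (1, 1)

At (0, 4): both sides equal sin(4) ≈ -0.7568, so it holds there.

Substituting (1, 1) into the claim:
LHS = sin(1 + 1) = sin(2) ≈ 0.9093
RHS = sin(1) + sin(1) = 2·sin(1) ≈ 1.683

Since LHS ≠ RHS, this pair disproves the claim, and no lexicographically smaller pair (s ≤ t, non-negative integers) does.

For instance (2, 5) is also a counterexample (LHS = sin(7) ≈ 0.657, RHS = sin(5) + sin(2) ≈ -0.04963), but it's lexicographically larger.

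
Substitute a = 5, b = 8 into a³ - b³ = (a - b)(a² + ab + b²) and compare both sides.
LHS = 5³ - 8³ = -387
RHS = (5 - 8)(5² + 5·8 + 8²) = -387

LHS = RHS: the two sides agree.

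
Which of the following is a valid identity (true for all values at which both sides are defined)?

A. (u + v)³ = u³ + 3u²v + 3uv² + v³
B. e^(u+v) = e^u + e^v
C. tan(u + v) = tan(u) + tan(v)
A

A: holds — e.g. at (6, 7), both sides equal 2197.
B: fails at (1, 3) — LHS = e^4 ≈ 54.6, RHS = e + e^3 ≈ 22.8.
C: fails at (2, 4) — LHS = tan(6) ≈ -0.291, RHS = tan(2) + tan(4) ≈ -1.027.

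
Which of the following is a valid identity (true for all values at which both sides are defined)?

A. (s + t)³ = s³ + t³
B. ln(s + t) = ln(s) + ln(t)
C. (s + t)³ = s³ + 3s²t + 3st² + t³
C

A: fails at (4, 4) — LHS = 512, RHS = 128.
B: fails at (2, 7) — LHS = ln(9) ≈ 2.197, RHS = ln(2) + ln(7) ≈ 2.639.
C: holds — e.g. at (2, 7), both sides equal 729.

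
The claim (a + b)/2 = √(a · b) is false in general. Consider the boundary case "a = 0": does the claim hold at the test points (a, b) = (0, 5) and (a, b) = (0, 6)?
No, fails at both test points

At (0, 5): LHS = 5/2 ≠ RHS = 0
At (0, 6): LHS = 3 ≠ RHS = 0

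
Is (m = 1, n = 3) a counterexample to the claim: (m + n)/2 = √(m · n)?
Substituting m = 1, n = 3:
LHS = (1 + 3)/2 = 2
RHS = √(1 · 3) = √(3) ≈ 1.732

Since LHS ≠ RHS, this pair disproves the claim.

Answer: Yes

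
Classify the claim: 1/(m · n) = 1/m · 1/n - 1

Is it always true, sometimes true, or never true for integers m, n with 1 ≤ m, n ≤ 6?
Never true

The claim fails for every pair in the range. For instance at (m, n) = (4, 5): LHS = 1/20, RHS = -19/20.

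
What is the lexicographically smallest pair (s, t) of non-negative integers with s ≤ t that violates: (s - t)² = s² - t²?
(s, t) = (0, 1)

At (0, 0): both sides equal 0, so it holds there.

Substituting (0, 1) into the claim:
LHS = (0 - 1)² = 1
RHS = 0² - 1² = -1

Since LHS ≠ RHS, this pair disproves the claim, and no lexicographically smaller pair (s ≤ t, non-negative integers) does.

For instance (5, 6) is also a counterexample (LHS = 1, RHS = -11), but it's lexicographically larger.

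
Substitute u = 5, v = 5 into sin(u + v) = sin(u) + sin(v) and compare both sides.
LHS = sin(5 + 5) = sin(10) ≈ -0.544
RHS = sin(5) + sin(5) = 2·sin(5) ≈ -1.918

LHS ≠ RHS (they differ by about 1.374), so the equation does not hold here.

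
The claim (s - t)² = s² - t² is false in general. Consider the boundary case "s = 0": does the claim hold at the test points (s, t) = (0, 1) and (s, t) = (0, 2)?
No, fails at both test points

At (0, 1): LHS = 1 ≠ RHS = -1
At (0, 2): LHS = 4 ≠ RHS = -4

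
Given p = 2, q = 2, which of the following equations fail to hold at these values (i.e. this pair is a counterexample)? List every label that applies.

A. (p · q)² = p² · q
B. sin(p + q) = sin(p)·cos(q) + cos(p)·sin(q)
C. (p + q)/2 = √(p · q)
Evaluating each claim at the given values:
A. LHS = 16, RHS = 8 → fails here (LHS ≠ RHS)
B. LHS = sin(4) ≈ -0.7568, RHS = 2·sin(2)·cos(2) ≈ -0.7568 → holds here (LHS = RHS)
C. LHS = 2, RHS = 2 → holds here (LHS = RHS)

Answer: A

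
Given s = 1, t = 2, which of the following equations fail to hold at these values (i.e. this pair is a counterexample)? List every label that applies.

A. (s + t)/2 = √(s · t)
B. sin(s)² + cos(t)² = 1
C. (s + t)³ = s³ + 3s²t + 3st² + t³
A, B

Evaluating each claim at the given values:
A. LHS = 3/2, RHS = √(2) ≈ 1.414 → fails here (LHS ≠ RHS)
B. LHS = cos(2)² + sin(1)² ≈ 0.8813, RHS = 1 → fails here (LHS ≠ RHS)
C. LHS = 27, RHS = 27 → holds here (LHS = RHS)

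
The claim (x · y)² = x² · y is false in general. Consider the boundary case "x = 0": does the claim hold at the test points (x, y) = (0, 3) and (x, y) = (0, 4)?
Yes, holds at both test points

At (0, 3): LHS = 0, RHS = 0 → equal
At (0, 4): LHS = 0, RHS = 0 → equal

So the claim does hold at both of these boundary points, even though it is not an identity.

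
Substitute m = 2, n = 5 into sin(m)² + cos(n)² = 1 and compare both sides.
LHS = sin(2)² + cos(5)² ≈ 0.9073
RHS = 1

LHS ≠ RHS (they differ by about 0.09271), so the equation does not hold here.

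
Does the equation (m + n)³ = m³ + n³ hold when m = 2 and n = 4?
Substituting m = 2, n = 4:

LHS = (2 + 4)³ = 216
RHS = 2³ + 4³ = 72

LHS ≠ RHS, so the equation does not hold at this point.

Answer: Fails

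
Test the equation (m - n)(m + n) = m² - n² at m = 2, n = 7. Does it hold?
Holds

Substituting m = 2, n = 7:

LHS = (2 - 7)(2 + 7) = -45
RHS = 2² - 7² = -45

LHS = RHS, so the equation holds at this point.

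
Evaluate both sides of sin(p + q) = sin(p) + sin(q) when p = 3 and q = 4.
LHS = sin(3 + 4) = sin(7) ≈ 0.657
RHS = sin(3) + sin(4) ≈ -0.6157

LHS ≠ RHS (they differ by about 1.273), so the equation does not hold here.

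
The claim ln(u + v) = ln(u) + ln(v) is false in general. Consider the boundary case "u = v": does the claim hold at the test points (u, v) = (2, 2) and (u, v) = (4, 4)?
Only at (2, 2)

At (2, 2): LHS = ln(4) ≈ 1.386, RHS = 2·ln(2) ≈ 1.386 → equal
At (4, 4): LHS = ln(8) ≈ 2.079 ≠ RHS = 2·ln(4) ≈ 2.773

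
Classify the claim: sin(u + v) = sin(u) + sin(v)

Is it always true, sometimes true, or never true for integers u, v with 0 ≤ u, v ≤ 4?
Sometimes true

It holds at (u, v) = (2, 0) (both sides equal sin(2) ≈ 0.9093), but fails at (u, v) = (4, 1) (LHS = sin(5) ≈ -0.9589, RHS = sin(4) + sin(1) ≈ 0.08467).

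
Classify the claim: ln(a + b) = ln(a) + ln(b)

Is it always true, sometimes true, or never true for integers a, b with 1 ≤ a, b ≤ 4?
It holds at (a, b) = (2, 2) (both sides equal ln(4) ≈ 1.386), but fails at (a, b) = (4, 2) (LHS = ln(6) ≈ 1.792, RHS = ln(2) + ln(4) ≈ 2.079).

Answer: Sometimes true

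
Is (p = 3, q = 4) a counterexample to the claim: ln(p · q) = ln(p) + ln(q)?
Substituting p = 3, q = 4:
LHS = ln(3 · 4) = ln(12) ≈ 2.485
RHS = ln(3) + ln(4) ≈ 2.485

The sides agree, so this pair does not disprove the claim.

Answer: No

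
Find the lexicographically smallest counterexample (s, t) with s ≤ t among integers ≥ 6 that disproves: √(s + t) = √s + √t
(s, t) = (6, 6)

Substituting (6, 6) into the claim:
LHS = √(6 + 6) = 2·√(3) ≈ 3.464
RHS = √6 + √6 = 2·√(6) ≈ 4.899

Since LHS ≠ RHS, this pair disproves the claim, and no lexicographically smaller pair (s ≤ t, integers ≥ 6) does.

For instance (7, 11) is also a counterexample (LHS = 3·√(2) ≈ 4.243, RHS = √(7) + √(11) ≈ 5.962), but it's lexicographically larger.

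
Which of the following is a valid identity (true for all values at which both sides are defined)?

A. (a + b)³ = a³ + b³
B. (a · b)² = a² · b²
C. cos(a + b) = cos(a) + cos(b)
B

A: fails at (6, 7) — LHS = 2197, RHS = 559.
B: holds — e.g. at (2, 2), both sides equal 16.
C: fails at (4, 4) — LHS = cos(8) ≈ -0.1455, RHS = 2·cos(4) ≈ -1.307.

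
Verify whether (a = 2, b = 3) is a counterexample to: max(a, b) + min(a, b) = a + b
Substituting a = 2, b = 3:
LHS = max(2, 3) + min(2, 3) = 5
RHS = 2 + 3 = 5

The sides agree, so this pair does not disprove the claim.

Answer: No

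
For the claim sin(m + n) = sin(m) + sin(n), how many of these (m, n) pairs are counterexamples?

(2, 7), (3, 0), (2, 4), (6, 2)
3

Testing each pair:
(2, 7): LHS = sin(9) ≈ 0.4121, RHS = sin(7) + sin(2) ≈ 1.566 → counterexample
(3, 0): LHS = sin(3) ≈ 0.1411, RHS = sin(3) ≈ 0.1411 → satisfies claim
(2, 4): LHS = sin(6) ≈ -0.2794, RHS = sin(4) + sin(2) ≈ 0.1525 → counterexample
(6, 2): LHS = sin(8) ≈ 0.9894, RHS = sin(6) + sin(2) ≈ 0.6299 → counterexample

That makes 3 counterexamples.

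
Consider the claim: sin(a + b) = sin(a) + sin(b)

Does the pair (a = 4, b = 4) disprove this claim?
Yes

Substituting a = 4, b = 4:
LHS = sin(4 + 4) = sin(8) ≈ 0.9894
RHS = sin(4) + sin(4) = 2·sin(4) ≈ -1.514

Since LHS ≠ RHS, this pair disproves the claim.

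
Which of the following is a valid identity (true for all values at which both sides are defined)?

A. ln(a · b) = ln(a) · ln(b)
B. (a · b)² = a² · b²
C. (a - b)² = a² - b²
A: fails at (3, 5) — LHS = ln(15) ≈ 2.708, RHS = ln(3)·ln(5) ≈ 1.768.
B: holds — e.g. at (1, 4), both sides equal 16.
C: fails at (1, 4) — LHS = 9, RHS = -15.

Answer: B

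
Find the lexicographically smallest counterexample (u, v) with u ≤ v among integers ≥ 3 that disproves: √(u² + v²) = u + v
Substituting (3, 3) into the claim:
LHS = √(3² + 3²) = 3·√(2) ≈ 4.243
RHS = 3 + 3 = 6

Since LHS ≠ RHS, this pair disproves the claim, and no lexicographically smaller pair (u ≤ v, integers ≥ 3) does.

For instance (5, 7) is also a counterexample (LHS = √(74) ≈ 8.602, RHS = 12), but it's lexicographically larger.

Answer: (u, v) = (3, 3)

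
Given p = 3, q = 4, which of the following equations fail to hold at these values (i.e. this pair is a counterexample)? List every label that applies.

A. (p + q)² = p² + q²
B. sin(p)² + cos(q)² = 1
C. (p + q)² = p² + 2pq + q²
Evaluating each claim at the given values:
A. LHS = 49, RHS = 25 → fails here (LHS ≠ RHS)
B. LHS = sin(3)² + cos(4)² ≈ 0.4472, RHS = 1 → fails here (LHS ≠ RHS)
C. LHS = 49, RHS = 49 → holds here (LHS = RHS)

Answer: A, B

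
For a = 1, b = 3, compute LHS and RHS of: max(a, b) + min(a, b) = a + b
LHS = max(1, 3) + min(1, 3) = 4
RHS = 1 + 3 = 4

LHS = RHS: the two sides agree.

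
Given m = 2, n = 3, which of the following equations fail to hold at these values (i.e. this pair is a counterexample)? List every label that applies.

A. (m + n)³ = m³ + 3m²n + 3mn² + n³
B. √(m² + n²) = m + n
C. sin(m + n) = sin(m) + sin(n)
B, C

Evaluating each claim at the given values:
A. LHS = 125, RHS = 125 → holds here (LHS = RHS)
B. LHS = √(13) ≈ 3.606, RHS = 5 → fails here (LHS ≠ RHS)
C. LHS = sin(5) ≈ -0.9589, RHS = sin(3) + sin(2) ≈ 1.05 → fails here (LHS ≠ RHS)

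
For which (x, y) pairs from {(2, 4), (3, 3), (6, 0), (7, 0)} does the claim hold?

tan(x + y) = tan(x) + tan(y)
(6, 0), (7, 0)

Testing each pair:
(2, 4): LHS = tan(6) ≈ -0.291, RHS = tan(2) + tan(4) ≈ -1.027 → fails
(3, 3): LHS = tan(6) ≈ -0.291, RHS = 2·tan(3) ≈ -0.2851 → fails
(6, 0): LHS = tan(6) ≈ -0.291, RHS = tan(6) ≈ -0.291 → holds
(7, 0): LHS = tan(7) ≈ 0.8714, RHS = tan(7) ≈ 0.8714 → holds

2 of 4 pairs satisfy the claim.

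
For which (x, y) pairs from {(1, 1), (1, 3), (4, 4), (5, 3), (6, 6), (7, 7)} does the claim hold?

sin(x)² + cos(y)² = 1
Testing each pair:
(1, 1): LHS = cos(1)² + sin(1)² = 1, RHS = 1 → holds
(1, 3): LHS = sin(1)² + cos(3)² ≈ 1.688, RHS = 1 → fails
(4, 4): LHS = cos(4)² + sin(4)² = 1, RHS = 1 → holds
(5, 3): LHS = sin(5)² + cos(3)² ≈ 1.9, RHS = 1 → fails
(6, 6): LHS = sin(6)² + cos(6)² = 1, RHS = 1 → holds
(7, 7): LHS = sin(7)² + cos(7)² = 1, RHS = 1 → holds

4 of 6 pairs satisfy the claim.

Answer: (1, 1), (4, 4), (6, 6), (7, 7)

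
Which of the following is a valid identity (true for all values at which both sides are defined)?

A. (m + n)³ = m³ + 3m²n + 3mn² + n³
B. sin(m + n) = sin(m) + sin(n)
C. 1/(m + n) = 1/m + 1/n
A

A: holds — e.g. at (2, 3), both sides equal 125.
B: fails at (3, 7) — LHS = sin(10) ≈ -0.544, RHS = sin(3) + sin(7) ≈ 0.7981.
C: fails at (5, 8) — LHS = 1/13, RHS = 13/40.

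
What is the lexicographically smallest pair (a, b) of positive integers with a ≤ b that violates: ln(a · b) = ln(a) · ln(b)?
(a, b) = (1, 2)

Substituting (1, 2) into the claim:
LHS = ln(1 · 2) = ln(2) ≈ 0.6931
RHS = ln(1) · ln(2) = 0

Since LHS ≠ RHS, this pair disproves the claim, and no lexicographically smaller pair (a ≤ b, positive integers) does.

For instance (1, 7) is also a counterexample (LHS = ln(7) ≈ 1.946, RHS = 0), but it's lexicographically larger.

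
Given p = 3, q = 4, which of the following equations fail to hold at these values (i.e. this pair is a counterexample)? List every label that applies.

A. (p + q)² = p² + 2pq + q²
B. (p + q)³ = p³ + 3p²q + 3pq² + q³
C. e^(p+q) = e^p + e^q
C

Evaluating each claim at the given values:
A. LHS = 49, RHS = 49 → holds here (LHS = RHS)
B. LHS = 343, RHS = 343 → holds here (LHS = RHS)
C. LHS = e^7 ≈ 1097, RHS = e^3 + e^4 ≈ 74.68 → fails here (LHS ≠ RHS)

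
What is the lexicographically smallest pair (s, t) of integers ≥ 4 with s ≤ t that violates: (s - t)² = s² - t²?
Substituting (4, 5) into the claim:
LHS = (4 - 5)² = 1
RHS = 4² - 5² = -9

Since LHS ≠ RHS, this pair disproves the claim, and no lexicographically smaller pair (s ≤ t, integers ≥ 4) does.

For instance (4, 6) is also a counterexample (LHS = 4, RHS = -20), but it's lexicographically larger.

Answer: (s, t) = (4, 5)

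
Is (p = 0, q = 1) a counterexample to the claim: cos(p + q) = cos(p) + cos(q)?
Substituting p = 0, q = 1:
LHS = cos(0 + 1) = cos(1) ≈ 0.5403
RHS = cos(0) + cos(1) = cos(1) + 1 ≈ 1.54

Since LHS ≠ RHS, this pair disproves the claim.

Answer: Yes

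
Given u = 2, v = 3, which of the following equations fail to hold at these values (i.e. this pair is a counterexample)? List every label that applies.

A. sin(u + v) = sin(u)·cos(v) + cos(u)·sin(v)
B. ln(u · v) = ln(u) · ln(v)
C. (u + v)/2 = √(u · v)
Evaluating each claim at the given values:
A. LHS = sin(5) ≈ -0.9589, RHS = sin(2)·cos(3) + sin(3)·cos(2) ≈ -0.9589 → holds here (LHS = RHS)
B. LHS = ln(6) ≈ 1.792, RHS = ln(2)·ln(3) ≈ 0.7615 → fails here (LHS ≠ RHS)
C. LHS = 5/2, RHS = √(6) ≈ 2.449 → fails here (LHS ≠ RHS)

Answer: B, C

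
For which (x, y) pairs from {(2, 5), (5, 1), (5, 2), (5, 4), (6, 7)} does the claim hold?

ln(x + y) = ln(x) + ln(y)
Testing each pair:
(2, 5): LHS = ln(7) ≈ 1.946, RHS = ln(2) + ln(5) ≈ 2.303 → fails
(5, 1): LHS = ln(6) ≈ 1.792, RHS = ln(5) ≈ 1.609 → fails
(5, 2): LHS = ln(7) ≈ 1.946, RHS = ln(2) + ln(5) ≈ 2.303 → fails
(5, 4): LHS = ln(9) ≈ 2.197, RHS = ln(4) + ln(5) ≈ 2.996 → fails
(6, 7): LHS = ln(13) ≈ 2.565, RHS = ln(6) + ln(7) ≈ 3.738 → fails

No pair satisfies the claim.

Answer: None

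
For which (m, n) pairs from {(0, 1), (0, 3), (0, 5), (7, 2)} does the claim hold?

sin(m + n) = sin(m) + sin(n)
(0, 1), (0, 3), (0, 5)

Testing each pair:
(0, 1): LHS = sin(1) ≈ 0.8415, RHS = sin(1) ≈ 0.8415 → holds
(0, 3): LHS = sin(3) ≈ 0.1411, RHS = sin(3) ≈ 0.1411 → holds
(0, 5): LHS = sin(5) ≈ -0.9589, RHS = sin(5) ≈ -0.9589 → holds
(7, 2): LHS = sin(9) ≈ 0.4121, RHS = sin(7) + sin(2) ≈ 1.566 → fails

3 of 4 pairs satisfy the claim.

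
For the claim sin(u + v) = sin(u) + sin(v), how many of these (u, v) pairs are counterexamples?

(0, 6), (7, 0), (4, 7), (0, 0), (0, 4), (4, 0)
1

Testing each pair:
(0, 6): LHS = sin(6) ≈ -0.2794, RHS = sin(6) ≈ -0.2794 → satisfies claim
(7, 0): LHS = sin(7) ≈ 0.657, RHS = sin(7) ≈ 0.657 → satisfies claim
(4, 7): LHS = sin(11) ≈ -1, RHS = sin(4) + sin(7) ≈ -0.09982 → counterexample
(0, 0): LHS = 0, RHS = 0 → satisfies claim
(0, 4): LHS = sin(4) ≈ -0.7568, RHS = sin(4) ≈ -0.7568 → satisfies claim
(4, 0): LHS = sin(4) ≈ -0.7568, RHS = sin(4) ≈ -0.7568 → satisfies claim

That makes 1 counterexample.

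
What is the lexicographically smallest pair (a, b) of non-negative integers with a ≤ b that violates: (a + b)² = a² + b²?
At (0, 0): both sides equal 0, so it holds there.
At (0, 4): both sides equal 16, so it holds there.

Substituting (1, 1) into the claim:
LHS = (1 + 1)² = 4
RHS = 1² + 1² = 2

Since LHS ≠ RHS, this pair disproves the claim, and no lexicographically smaller pair (a ≤ b, non-negative integers) does.

For instance (1, 6) is also a counterexample (LHS = 49, RHS = 37), but it's lexicographically larger.

Answer: (a, b) = (1, 1)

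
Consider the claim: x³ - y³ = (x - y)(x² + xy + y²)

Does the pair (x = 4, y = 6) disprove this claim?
No

Substituting x = 4, y = 6:
LHS = 4³ - 6³ = -152
RHS = (4 - 6)(4² + 4·6 + 6²) = -152

The sides agree, so this pair does not disprove the claim.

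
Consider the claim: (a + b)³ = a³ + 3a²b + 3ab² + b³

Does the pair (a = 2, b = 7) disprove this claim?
No

Substituting a = 2, b = 7:
LHS = (2 + 7)³ = 729
RHS = 2³ + 3·2²·7 + 3·2·7² + 7³ = 729

The sides agree, so this pair does not disprove the claim.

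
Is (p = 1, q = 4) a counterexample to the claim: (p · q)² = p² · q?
Yes

Substituting p = 1, q = 4:
LHS = (1 · 4)² = 16
RHS = 1² · 4 = 4

Since LHS ≠ RHS, this pair disproves the claim.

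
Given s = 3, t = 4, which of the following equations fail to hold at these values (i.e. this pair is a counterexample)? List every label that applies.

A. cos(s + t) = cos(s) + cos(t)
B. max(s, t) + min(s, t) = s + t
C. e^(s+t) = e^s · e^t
A

Evaluating each claim at the given values:
A. LHS = cos(7) ≈ 0.7539, RHS = cos(3) + cos(4) ≈ -1.644 → fails here (LHS ≠ RHS)
B. LHS = 7, RHS = 7 → holds here (LHS = RHS)
C. LHS = e^7 ≈ 1097, RHS = e^7 ≈ 1097 → holds here (LHS = RHS)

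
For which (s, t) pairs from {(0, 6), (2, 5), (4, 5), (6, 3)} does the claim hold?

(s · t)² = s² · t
(0, 6)

Testing each pair:
(0, 6): LHS = 0, RHS = 0 → holds
(2, 5): LHS = 100, RHS = 20 → fails
(4, 5): LHS = 400, RHS = 80 → fails
(6, 3): LHS = 324, RHS = 108 → fails

1 of 4 pairs satisfies the claim.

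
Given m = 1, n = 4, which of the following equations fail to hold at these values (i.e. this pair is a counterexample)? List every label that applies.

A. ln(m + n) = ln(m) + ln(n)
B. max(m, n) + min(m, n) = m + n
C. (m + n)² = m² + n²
A, C

Evaluating each claim at the given values:
A. LHS = ln(5) ≈ 1.609, RHS = ln(4) ≈ 1.386 → fails here (LHS ≠ RHS)
B. LHS = 5, RHS = 5 → holds here (LHS = RHS)
C. LHS = 25, RHS = 17 → fails here (LHS ≠ RHS)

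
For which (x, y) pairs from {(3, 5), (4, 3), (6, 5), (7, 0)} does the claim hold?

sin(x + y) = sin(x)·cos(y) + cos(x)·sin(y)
All pairs

Testing each pair:
(3, 5): LHS = sin(8) ≈ 0.9894, RHS = sin(3)·cos(5) + sin(5)·cos(3) ≈ 0.9894 → holds
(4, 3): LHS = sin(7) ≈ 0.657, RHS = sin(3)·cos(4) + sin(4)·cos(3) ≈ 0.657 → holds
(6, 5): LHS = sin(11) ≈ -1, RHS = sin(5)·cos(6) + sin(6)·cos(5) ≈ -1 → holds
(7, 0): LHS = sin(7) ≈ 0.657, RHS = sin(7) ≈ 0.657 → holds

Every pair satisfies the claim.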